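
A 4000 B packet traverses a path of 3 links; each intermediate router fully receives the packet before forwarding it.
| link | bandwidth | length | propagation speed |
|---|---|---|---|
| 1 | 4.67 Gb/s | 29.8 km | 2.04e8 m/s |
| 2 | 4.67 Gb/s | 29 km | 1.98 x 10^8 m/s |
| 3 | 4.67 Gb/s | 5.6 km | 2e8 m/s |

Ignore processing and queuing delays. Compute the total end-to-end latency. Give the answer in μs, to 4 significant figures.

341.1 μs

L = 4000 × 8 = 32000 bits.
Transmission delay per hop = L/R = 32000/4670000000 = 6.85225 μs; 3 hops → 20.5567 μs.
Propagation delays (d/s per hop): 146.078, 146.465, 28 μs; sum = 320.543 μs.
End-to-end = 341.1 μs.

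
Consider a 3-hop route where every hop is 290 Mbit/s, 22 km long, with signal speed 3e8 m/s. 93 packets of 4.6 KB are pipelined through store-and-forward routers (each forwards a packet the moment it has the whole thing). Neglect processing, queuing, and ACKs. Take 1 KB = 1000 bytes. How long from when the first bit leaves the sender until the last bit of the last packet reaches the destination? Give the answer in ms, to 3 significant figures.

Per-hop transmission t_tx = L/R = 36800/290000000 = 0.126897 ms.
Per-hop propagation t_prop = 22000/300000000 = 0.0733333 ms.
Pipeline fill: first packet needs 3·t_tx to clear all hops; remaining 92 packets each add one t_tx.
Total = (3+93-1)·t_tx + 3·t_prop = 95·0.126897 + 3·0.0733333 = 12.3 ms.

12.3 ms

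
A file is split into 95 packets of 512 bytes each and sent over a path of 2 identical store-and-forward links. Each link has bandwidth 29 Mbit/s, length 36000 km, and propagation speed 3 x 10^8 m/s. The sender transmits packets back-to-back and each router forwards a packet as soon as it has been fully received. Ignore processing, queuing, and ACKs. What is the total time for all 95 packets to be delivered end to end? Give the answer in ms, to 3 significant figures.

254 ms

Per-hop transmission t_tx = L/R = 4096/29000000 = 0.141241 ms.
Per-hop propagation t_prop = 36000000/300000000 = 120 ms.
Pipeline fill: first packet needs 2·t_tx to clear all hops; remaining 94 packets each add one t_tx.
Total = (2+95-1)·t_tx + 2·t_prop = 96·0.141241 + 2·120 = 254 ms.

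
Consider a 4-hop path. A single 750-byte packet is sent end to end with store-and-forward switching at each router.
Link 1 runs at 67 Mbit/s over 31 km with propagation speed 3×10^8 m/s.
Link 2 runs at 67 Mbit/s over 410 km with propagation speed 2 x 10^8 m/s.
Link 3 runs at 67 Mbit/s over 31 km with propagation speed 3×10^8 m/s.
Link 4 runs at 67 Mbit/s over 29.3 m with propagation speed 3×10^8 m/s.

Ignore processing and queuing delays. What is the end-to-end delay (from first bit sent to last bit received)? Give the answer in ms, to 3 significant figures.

2.61 ms

L = 750 × 8 = 6000 bits.
Transmission delay per hop = L/R = 6000/67000000 = 0.0895522 ms; 4 hops → 0.358209 ms.
Propagation delays (d/s per hop): 0.103333, 2.05, 0.103333, 9.76667e-05 ms; sum = 2.25676 ms.
End-to-end = 2.61 ms.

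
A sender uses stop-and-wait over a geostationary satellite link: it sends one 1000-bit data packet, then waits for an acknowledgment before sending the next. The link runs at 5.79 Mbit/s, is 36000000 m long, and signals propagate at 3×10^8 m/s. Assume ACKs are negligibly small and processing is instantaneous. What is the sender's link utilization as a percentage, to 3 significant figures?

0.0719 %

t_tx = L/R = 1000/5790000 = 0.000172712 s.
t_prop = 36000000/300000000 = 0.12 s; RTT = 0.24 s.
Cycle = t_tx + RTT = 0.240173 s.
Utilization = t_tx / cycle = 0.000172712/0.240173 = 0.0719 %.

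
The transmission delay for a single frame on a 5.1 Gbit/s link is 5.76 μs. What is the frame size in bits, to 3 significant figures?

29400 bits

L = R × t_tx = 5100000000 b/s × 5.76e-06 s = 29376 bits.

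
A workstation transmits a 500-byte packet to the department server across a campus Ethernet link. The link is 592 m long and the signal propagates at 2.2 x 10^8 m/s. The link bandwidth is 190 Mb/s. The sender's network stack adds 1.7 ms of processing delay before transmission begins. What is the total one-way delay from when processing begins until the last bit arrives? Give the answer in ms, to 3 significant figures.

1.72 ms

L = 500 × 8 = 4000 bits.
Transmission delay = L/R = 4000 / 190000000 = 0.0210526 ms.
Propagation delay = d/s = 592 m / 2.2e+08 m/s = 0.00269091 ms.
Plus processing delay 1.7 ms = 1.7 ms.
Total = 1.72 ms.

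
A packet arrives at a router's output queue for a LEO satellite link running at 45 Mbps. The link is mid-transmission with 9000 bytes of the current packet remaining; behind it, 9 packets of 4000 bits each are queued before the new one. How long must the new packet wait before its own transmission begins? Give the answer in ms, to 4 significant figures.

Each queued packet: L/R = 4000/45000000 = 0.0888889 ms.
9 queued → 0.8 ms.
Plus remaining 72000 bits of current packet: 1.6 ms.
Queuing delay = 2.400 ms.

2.400 ms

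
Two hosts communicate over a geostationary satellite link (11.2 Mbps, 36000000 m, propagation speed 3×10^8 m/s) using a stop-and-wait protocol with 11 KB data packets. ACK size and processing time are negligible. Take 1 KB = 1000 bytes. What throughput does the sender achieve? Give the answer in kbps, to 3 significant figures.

355 kbps

t_tx = L/R = 88000/11200000 = 0.00785714 s.
t_prop = 36000000/300000000 = 0.12 s; RTT = 0.24 s.
Cycle = t_tx + RTT = 0.247857 s.
Throughput = L / cycle = 88000 / 0.247857 = 355 kbps.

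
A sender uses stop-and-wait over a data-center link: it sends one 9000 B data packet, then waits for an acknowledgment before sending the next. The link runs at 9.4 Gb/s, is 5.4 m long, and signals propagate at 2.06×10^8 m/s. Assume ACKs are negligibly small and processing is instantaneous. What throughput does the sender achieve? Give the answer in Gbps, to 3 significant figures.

t_tx = L/R = 72000/9400000000 = 7.65957e-06 s.
t_prop = 5.4/206000000 = 2.62136e-08 s; RTT = 5.24272e-08 s.
Cycle = t_tx + RTT = 7.712e-06 s.
Throughput = L / cycle = 72000 / 7.712e-06 = 9.34 Gbps.

9.34 Gbps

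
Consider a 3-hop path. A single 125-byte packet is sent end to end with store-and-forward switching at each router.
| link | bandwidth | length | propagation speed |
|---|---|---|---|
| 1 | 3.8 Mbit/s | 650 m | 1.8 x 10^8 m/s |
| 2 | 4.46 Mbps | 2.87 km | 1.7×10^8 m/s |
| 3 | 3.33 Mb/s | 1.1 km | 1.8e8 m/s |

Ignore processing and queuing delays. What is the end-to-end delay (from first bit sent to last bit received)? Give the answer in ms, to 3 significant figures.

L = 125 × 8 = 1000 bits.
Transmission delays (L/R per hop): 0.263158, 0.224215, 0.3003 ms; sum = 0.787673 ms.
Propagation delays (d/s per hop): 0.00361111, 0.0168824, 0.00611111 ms; sum = 0.0266046 ms.
End-to-end = 0.814 ms.

0.814 ms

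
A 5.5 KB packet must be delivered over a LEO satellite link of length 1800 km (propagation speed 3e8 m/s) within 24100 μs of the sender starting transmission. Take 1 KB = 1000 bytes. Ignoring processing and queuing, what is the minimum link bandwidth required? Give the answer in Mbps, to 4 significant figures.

2.431 Mbps

L = 44000 bits.
Propagation delay = 1800000 / 300000000 = 6000 μs.
Transmission budget = 24100 − 6000 = 18100 μs.
R ≥ L / t_tx = 44000 bits / 0.0181 s = 2.431 Mbps.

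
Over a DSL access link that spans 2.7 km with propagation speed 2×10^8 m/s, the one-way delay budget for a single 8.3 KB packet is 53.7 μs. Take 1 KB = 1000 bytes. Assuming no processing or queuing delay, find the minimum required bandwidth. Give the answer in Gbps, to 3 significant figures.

1.65 Gbps

L = 66400 bits.
Propagation delay = 2700 / 200000000 = 13.5 μs.
Transmission budget = 53.7 − 13.5 = 40.2 μs.
R ≥ L / t_tx = 66400 bits / 4.02e-05 s = 1.65 Gbps.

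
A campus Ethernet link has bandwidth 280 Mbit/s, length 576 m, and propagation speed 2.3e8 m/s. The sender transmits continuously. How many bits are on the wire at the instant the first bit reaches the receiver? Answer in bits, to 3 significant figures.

701 bits

Propagation delay = 576 / 2.3e+08 = 2.50435e-06 s.
BDP = R × t_prop = 280000000 × 2.50435e-06 = 701.217 bits.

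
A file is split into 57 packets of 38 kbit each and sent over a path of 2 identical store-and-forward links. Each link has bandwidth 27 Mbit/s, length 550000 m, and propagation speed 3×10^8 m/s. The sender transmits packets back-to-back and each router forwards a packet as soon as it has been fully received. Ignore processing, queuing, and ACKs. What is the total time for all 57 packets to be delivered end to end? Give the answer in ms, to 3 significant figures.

85.3 ms

Per-hop transmission t_tx = L/R = 38000/27000000 = 1.40741 ms.
Per-hop propagation t_prop = 550000/300000000 = 1.83333 ms.
Pipeline fill: first packet needs 2·t_tx to clear all hops; remaining 56 packets each add one t_tx.
Total = (2+57-1)·t_tx + 2·t_prop = 58·1.40741 + 2·1.83333 = 85.3 ms.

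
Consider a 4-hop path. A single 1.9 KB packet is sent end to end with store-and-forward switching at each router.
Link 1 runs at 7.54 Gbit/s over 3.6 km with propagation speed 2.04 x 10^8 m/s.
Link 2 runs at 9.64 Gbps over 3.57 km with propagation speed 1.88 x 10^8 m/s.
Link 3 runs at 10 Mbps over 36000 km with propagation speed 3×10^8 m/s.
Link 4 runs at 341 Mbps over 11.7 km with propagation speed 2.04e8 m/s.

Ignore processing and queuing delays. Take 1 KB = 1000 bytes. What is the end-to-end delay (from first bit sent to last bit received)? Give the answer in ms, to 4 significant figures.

L = 15200 bits.
Transmission delays (L/R per hop): 0.00201592, 0.00157676, 1.52, 0.0445748 ms; sum = 1.56817 ms.
Propagation delays (d/s per hop): 0.0176471, 0.0189894, 120, 0.0573529 ms; sum = 120.094 ms.
End-to-end = 121.7 ms.

121.7 ms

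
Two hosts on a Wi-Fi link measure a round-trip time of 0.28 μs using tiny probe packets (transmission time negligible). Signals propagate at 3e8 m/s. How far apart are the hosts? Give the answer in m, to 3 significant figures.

One-way propagation = RTT/2 = 0.14 μs.
d = s × t = 300000000 × 1.4e-07 = 42.0 m.

42.0 m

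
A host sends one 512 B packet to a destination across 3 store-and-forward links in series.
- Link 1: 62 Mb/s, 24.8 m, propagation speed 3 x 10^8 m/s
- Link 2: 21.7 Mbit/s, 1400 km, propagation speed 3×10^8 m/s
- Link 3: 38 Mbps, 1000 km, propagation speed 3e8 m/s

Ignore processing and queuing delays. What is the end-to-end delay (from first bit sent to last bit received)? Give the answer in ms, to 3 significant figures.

8.36 ms

L = 512 × 8 = 4096 bits.
Transmission delays (L/R per hop): 0.0660645, 0.188756, 0.107789 ms; sum = 0.36261 ms.
Propagation delays (d/s per hop): 8.26667e-05, 4.66667, 3.33333 ms; sum = 8.00008 ms.
End-to-end = 8.36 ms.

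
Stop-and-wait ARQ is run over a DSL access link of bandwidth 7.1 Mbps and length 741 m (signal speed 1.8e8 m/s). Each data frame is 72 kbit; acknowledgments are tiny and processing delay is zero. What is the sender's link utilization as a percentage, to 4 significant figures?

t_tx = L/R = 72000/7100000 = 0.0101408 s.
t_prop = 741/180000000 = 4.11667e-06 s; RTT = 8.23333e-06 s.
Cycle = t_tx + RTT = 0.0101491 s.
Utilization = t_tx / cycle = 0.0101408/0.0101491 = 99.92 %.

99.92 %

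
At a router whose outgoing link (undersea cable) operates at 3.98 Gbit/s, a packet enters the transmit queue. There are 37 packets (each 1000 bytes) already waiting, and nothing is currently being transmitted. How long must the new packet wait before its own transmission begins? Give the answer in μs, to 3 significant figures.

74.4 μs

Each queued packet: L/R = 8000/3980000000 = 2.01005 μs.
37 queued → 74.3719 μs.
Queuing delay = 74.4 μs.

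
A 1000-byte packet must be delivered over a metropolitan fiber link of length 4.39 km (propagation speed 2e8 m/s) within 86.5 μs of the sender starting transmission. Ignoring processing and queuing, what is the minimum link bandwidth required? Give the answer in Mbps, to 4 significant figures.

123.9 Mbps

L = 8000 bits.
Propagation delay = 4390 / 200000000 = 21.95 μs.
Transmission budget = 86.5 − 21.95 = 64.55 μs.
R ≥ L / t_tx = 8000 bits / 6.455e-05 s = 123.9 Mbps.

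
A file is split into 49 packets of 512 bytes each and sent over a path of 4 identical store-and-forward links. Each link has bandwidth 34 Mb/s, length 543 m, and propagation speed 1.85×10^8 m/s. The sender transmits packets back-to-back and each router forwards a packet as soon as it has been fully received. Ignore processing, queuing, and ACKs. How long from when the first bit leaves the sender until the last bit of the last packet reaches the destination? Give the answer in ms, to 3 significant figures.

Per-hop transmission t_tx = L/R = 4096/34000000 = 0.120471 ms.
Per-hop propagation t_prop = 543/185000000 = 0.00293514 ms.
Pipeline fill: first packet needs 4·t_tx to clear all hops; remaining 48 packets each add one t_tx.
Total = (4+49-1)·t_tx + 4·t_prop = 52·0.120471 + 4·0.00293514 = 6.28 ms.

6.28 ms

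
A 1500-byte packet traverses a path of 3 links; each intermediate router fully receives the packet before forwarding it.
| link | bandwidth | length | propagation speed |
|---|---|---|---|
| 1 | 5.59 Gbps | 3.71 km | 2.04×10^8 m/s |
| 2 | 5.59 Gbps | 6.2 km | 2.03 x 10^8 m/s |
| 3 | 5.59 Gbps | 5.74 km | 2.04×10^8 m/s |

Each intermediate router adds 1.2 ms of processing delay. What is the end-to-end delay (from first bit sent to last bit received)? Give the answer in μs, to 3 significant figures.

2480 μs

L = 1500 × 8 = 12000 bits.
Transmission delay per hop = L/R = 12000/5590000000 = 2.14669 μs; 3 hops → 6.44007 μs.
Propagation delays (d/s per hop): 18.1863, 30.5419, 28.1373 μs; sum = 76.8654 μs.
Processing at 2 router(s): 2 × 1.2 ms = 2400 μs.
End-to-end = 2480 μs.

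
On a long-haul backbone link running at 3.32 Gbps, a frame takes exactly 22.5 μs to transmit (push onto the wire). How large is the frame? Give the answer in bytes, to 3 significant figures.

9340 bytes

L = R × t_tx = 3320000000 b/s × 2.25e-05 s = 74700 bits.
In bytes: 74700 / 8 = 9340 bytes.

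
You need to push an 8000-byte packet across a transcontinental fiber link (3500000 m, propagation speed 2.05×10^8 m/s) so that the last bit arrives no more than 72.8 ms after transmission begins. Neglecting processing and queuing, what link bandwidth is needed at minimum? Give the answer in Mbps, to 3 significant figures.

1.15 Mbps

L = 64000 bits.
Propagation delay = 3500000 / 2.05e+08 = 17.0732 ms.
Transmission budget = 72.8 − 17.0732 = 55.7268 ms.
R ≥ L / t_tx = 64000 bits / 0.0557268 s = 1.15 Mbps.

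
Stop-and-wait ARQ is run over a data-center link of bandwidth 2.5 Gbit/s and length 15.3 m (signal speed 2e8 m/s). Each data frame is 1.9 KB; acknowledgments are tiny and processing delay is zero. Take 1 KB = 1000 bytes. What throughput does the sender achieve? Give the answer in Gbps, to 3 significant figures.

t_tx = L/R = 15200/2500000000 = 6.08e-06 s.
t_prop = 15.3/200000000 = 7.65e-08 s; RTT = 1.53e-07 s.
Cycle = t_tx + RTT = 6.233e-06 s.
Throughput = L / cycle = 15200 / 6.233e-06 = 2.44 Gbps.

2.44 Gbps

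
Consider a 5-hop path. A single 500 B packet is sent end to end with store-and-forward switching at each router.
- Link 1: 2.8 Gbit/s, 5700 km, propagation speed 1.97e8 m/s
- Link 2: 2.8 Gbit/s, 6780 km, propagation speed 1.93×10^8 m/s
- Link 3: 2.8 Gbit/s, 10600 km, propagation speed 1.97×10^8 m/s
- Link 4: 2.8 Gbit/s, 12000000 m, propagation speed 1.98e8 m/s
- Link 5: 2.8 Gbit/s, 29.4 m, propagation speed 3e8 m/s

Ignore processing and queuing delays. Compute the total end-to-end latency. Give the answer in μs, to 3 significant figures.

178000 μs

L = 500 × 8 = 4000 bits.
Transmission delay per hop = L/R = 4000/2800000000 = 1.42857 μs; 5 hops → 7.14286 μs.
Propagation delays (d/s per hop): 28934, 35129.5, 53807.1, 60606.1, 0.098 μs; sum = 178477 μs.
End-to-end = 178000 μs.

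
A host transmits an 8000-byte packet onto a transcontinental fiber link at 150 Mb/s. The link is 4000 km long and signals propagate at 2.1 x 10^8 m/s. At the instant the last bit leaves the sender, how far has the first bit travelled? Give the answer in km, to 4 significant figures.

t_tx = L/R = 64000/150000000 = 0.000426667 s.
Distance = s × t_tx = 210000000 × 0.000426667 = 89.60 km.

89.60 km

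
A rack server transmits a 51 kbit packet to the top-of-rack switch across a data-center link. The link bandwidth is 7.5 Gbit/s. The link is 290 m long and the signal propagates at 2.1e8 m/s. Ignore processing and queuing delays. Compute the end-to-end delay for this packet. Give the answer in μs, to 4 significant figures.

8.181 μs

L = 51000 bits.
Transmission delay = L/R = 51000 / 7500000000 = 6.8 μs.
Propagation delay = d/s = 290 m / 210000000 m/s = 1.38095 μs.
Total = 8.181 μs.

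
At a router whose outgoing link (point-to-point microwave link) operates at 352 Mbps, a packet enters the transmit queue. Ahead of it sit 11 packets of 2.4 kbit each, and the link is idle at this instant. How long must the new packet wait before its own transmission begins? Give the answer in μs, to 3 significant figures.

75.0 μs

Each queued packet: L/R = 2400/352000000 = 6.81818 μs.
11 queued → 75 μs.
Queuing delay = 75.0 μs.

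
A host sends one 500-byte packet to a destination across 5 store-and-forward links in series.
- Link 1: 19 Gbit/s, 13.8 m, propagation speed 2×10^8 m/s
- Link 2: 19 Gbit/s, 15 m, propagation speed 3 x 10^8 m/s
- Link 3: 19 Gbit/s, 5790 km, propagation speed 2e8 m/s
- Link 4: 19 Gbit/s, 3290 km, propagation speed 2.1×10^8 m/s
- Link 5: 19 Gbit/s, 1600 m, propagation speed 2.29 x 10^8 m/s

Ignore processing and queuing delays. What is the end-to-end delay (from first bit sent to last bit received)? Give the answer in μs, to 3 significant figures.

L = 500 × 8 = 4000 bits.
Transmission delay per hop = L/R = 4000/19000000000 = 0.210526 μs; 5 hops → 1.05263 μs.
Propagation delays (d/s per hop): 0.069, 0.05, 28950, 15666.7, 6.9869 μs; sum = 44623.8 μs.
End-to-end = 44600 μs.

44600 μs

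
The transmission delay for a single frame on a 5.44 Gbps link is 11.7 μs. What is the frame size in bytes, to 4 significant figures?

L = R × t_tx = 5440000000 b/s × 1.17e-05 s = 63648 bits.
In bytes: 63648 / 8 = 7956 bytes.

7956 bytes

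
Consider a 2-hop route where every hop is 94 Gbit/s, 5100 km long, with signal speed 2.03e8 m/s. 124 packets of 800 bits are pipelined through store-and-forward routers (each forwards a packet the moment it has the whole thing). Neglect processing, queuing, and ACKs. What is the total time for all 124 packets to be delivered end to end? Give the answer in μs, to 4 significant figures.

Per-hop transmission t_tx = L/R = 800/94000000000 = 0.00851064 μs.
Per-hop propagation t_prop = 5100000/2.03e+08 = 25123.2 μs.
Pipeline fill: first packet needs 2·t_tx to clear all hops; remaining 123 packets each add one t_tx.
Total = (2+124-1)·t_tx + 2·t_prop = 125·0.00851064 + 2·25123.2 = 50250 μs.

50250 μs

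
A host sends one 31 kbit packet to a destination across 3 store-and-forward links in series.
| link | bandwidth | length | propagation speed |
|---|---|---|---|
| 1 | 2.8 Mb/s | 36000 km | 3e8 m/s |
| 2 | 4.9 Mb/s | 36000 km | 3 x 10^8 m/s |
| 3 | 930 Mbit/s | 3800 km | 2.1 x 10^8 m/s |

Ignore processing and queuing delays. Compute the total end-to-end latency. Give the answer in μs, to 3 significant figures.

L = 31000 bits.
Transmission delays (L/R per hop): 11071.4, 6326.53, 33.3333 μs; sum = 17431.3 μs.
Propagation delays (d/s per hop): 120000, 120000, 18095.2 μs; sum = 258095 μs.
End-to-end = 276000 μs.

276000 μs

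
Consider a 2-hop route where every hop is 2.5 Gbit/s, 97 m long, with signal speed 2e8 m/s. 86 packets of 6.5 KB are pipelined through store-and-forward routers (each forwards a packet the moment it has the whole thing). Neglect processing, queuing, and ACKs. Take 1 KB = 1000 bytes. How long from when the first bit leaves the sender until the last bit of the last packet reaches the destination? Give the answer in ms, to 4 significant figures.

1.811 ms

Per-hop transmission t_tx = L/R = 52000/2500000000 = 0.0208 ms.
Per-hop propagation t_prop = 97/200000000 = 0.000485 ms.
Pipeline fill: first packet needs 2·t_tx to clear all hops; remaining 85 packets each add one t_tx.
Total = (2+86-1)·t_tx + 2·t_prop = 87·0.0208 + 2·0.000485 = 1.811 ms.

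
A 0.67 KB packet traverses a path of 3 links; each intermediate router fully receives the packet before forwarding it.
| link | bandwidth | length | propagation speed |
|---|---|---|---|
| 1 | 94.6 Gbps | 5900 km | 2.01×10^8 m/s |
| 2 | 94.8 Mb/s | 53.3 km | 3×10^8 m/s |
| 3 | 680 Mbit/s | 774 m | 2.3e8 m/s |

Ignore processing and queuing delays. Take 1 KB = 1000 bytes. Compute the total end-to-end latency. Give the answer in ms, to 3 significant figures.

L = 5360 bits.
Transmission delays (L/R per hop): 5.66596e-05, 0.0565401, 0.00788235 ms; sum = 0.0644791 ms.
Propagation delays (d/s per hop): 29.3532, 0.177667, 0.00336522 ms; sum = 29.5343 ms.
End-to-end = 29.6 ms.

29.6 ms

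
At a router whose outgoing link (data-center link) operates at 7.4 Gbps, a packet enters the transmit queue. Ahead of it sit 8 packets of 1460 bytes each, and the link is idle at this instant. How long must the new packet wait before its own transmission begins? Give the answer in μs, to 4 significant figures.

Each queued packet: L/R = 11680/7400000000 = 1.57838 μs.
8 queued → 12.627 μs.
Queuing delay = 12.63 μs.

12.63 μs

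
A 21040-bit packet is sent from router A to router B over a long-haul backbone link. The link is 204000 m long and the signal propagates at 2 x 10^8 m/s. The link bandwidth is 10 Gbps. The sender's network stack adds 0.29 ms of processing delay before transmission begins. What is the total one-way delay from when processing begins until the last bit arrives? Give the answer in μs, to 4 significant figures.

Transmission delay = L/R = 21040 / 10000000000 = 2.104 μs.
Propagation delay = d/s = 204000 m / 200000000 m/s = 1020 μs.
Plus processing delay 0.29 ms = 290 μs.
Total = 1312 μs.

1312 μs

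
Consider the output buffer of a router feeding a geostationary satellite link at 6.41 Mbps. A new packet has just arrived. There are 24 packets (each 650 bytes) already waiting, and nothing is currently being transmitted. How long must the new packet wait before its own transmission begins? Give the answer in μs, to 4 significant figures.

Each queued packet: L/R = 5200/6410000 = 811.232 μs.
24 queued → 19469.6 μs.
Queuing delay = 19470 μs.

19470 μs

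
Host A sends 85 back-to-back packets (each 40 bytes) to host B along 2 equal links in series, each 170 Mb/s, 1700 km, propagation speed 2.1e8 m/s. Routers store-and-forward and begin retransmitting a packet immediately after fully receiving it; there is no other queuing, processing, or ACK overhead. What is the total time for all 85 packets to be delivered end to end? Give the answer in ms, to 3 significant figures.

Per-hop transmission t_tx = L/R = 320/170000000 = 0.00188235 ms.
Per-hop propagation t_prop = 1700000/210000000 = 8.09524 ms.
Pipeline fill: first packet needs 2·t_tx to clear all hops; remaining 84 packets each add one t_tx.
Total = (2+85-1)·t_tx + 2·t_prop = 86·0.00188235 + 2·8.09524 = 16.4 ms.

16.4 ms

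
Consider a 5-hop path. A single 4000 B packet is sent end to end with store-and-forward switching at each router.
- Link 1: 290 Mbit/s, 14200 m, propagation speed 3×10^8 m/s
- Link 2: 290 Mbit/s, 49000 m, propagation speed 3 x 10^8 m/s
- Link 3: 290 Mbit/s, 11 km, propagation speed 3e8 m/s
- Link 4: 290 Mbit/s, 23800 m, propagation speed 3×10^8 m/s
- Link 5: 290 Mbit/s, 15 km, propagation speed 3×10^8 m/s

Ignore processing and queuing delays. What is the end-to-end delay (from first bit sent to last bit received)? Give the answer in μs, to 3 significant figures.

928 μs

L = 4000 × 8 = 32000 bits.
Transmission delay per hop = L/R = 32000/290000000 = 110.345 μs; 5 hops → 551.724 μs.
Propagation delays (d/s per hop): 47.3333, 163.333, 36.6667, 79.3333, 50 μs; sum = 376.667 μs.
End-to-end = 928 μs.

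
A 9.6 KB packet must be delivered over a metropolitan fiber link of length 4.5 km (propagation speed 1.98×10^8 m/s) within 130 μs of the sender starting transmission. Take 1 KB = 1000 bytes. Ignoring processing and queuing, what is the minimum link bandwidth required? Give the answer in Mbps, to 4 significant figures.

L = 76800 bits.
Propagation delay = 4500 / 198000000 = 22.7273 μs.
Transmission budget = 130 − 22.7273 = 107.273 μs.
R ≥ L / t_tx = 76800 bits / 0.000107273 s = 715.9 Mbps.

715.9 Mbps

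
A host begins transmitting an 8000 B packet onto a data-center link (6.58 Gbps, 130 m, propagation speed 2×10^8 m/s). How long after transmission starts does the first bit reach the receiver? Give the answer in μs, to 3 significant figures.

0.650 μs

First bit experiences only propagation delay: d/s = 130/200000000 = 0.650 μs.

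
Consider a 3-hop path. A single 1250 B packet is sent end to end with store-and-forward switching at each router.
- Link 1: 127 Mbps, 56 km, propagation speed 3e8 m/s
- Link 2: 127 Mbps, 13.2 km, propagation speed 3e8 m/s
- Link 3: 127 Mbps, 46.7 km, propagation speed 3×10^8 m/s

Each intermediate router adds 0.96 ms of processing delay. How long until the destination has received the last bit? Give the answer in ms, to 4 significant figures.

2.543 ms

L = 1250 × 8 = 10000 bits.
Transmission delay per hop = L/R = 10000/127000000 = 0.0787402 ms; 3 hops → 0.23622 ms.
Propagation delays (d/s per hop): 0.186667, 0.044, 0.155667 ms; sum = 0.386333 ms.
Processing at 2 router(s): 2 × 0.96 ms = 1.92 ms.
End-to-end = 2.543 ms.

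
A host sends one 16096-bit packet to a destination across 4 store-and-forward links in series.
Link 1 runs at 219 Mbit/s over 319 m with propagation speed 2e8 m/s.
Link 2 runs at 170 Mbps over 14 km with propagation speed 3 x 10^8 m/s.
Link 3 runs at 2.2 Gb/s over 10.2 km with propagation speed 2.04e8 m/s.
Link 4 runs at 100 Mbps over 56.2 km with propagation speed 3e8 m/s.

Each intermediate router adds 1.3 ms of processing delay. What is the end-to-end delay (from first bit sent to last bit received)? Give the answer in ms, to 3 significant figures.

Transmission delays (L/R per hop): 0.0734977, 0.0946824, 0.00731636, 0.16096 ms; sum = 0.336456 ms.
Propagation delays (d/s per hop): 0.001595, 0.0466667, 0.05, 0.187333 ms; sum = 0.285595 ms.
Processing at 3 router(s): 3 × 1.3 ms = 3.9 ms.
End-to-end = 4.52 ms.

4.52 ms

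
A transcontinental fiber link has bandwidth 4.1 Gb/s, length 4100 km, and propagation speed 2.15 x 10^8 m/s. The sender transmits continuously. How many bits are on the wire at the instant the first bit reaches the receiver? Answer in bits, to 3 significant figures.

78200000 bits

Propagation delay = 4100000 / 215000000 = 0.0190698 s.
BDP = R × t_prop = 4.1e+09 × 0.0190698 = 78186000 bits.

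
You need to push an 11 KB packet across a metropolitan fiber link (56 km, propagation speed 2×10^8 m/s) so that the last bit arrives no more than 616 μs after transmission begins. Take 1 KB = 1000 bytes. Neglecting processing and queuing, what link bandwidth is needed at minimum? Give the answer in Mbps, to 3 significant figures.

L = 88000 bits.
Propagation delay = 56000 / 200000000 = 280 μs.
Transmission budget = 616 − 280 = 336 μs.
R ≥ L / t_tx = 88000 bits / 0.000336 s = 262 Mbps.

262 Mbps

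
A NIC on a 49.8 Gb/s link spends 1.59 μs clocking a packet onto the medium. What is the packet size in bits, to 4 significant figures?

L = R × t_tx = 49800000000 b/s × 1.59e-06 s = 79182 bits.

79180 bits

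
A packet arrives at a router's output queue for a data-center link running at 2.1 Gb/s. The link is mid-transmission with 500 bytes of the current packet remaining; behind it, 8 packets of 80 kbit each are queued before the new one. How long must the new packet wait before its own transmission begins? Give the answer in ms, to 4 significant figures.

0.3067 ms

Each queued packet: L/R = 80000/2100000000 = 0.0380952 ms.
8 queued → 0.304762 ms.
Plus remaining 4000 bits of current packet: 0.00190476 ms.
Queuing delay = 0.3067 ms.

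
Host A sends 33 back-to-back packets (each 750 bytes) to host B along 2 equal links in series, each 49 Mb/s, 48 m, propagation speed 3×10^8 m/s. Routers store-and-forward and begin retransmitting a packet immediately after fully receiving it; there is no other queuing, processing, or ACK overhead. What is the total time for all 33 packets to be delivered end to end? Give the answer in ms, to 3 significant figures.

Per-hop transmission t_tx = L/R = 6000/49000000 = 0.122449 ms.
Per-hop propagation t_prop = 48/300000000 = 0.00016 ms.
Pipeline fill: first packet needs 2·t_tx to clear all hops; remaining 32 packets each add one t_tx.
Total = (2+33-1)·t_tx + 2·t_prop = 34·0.122449 + 2·0.00016 = 4.16 ms.

4.16 ms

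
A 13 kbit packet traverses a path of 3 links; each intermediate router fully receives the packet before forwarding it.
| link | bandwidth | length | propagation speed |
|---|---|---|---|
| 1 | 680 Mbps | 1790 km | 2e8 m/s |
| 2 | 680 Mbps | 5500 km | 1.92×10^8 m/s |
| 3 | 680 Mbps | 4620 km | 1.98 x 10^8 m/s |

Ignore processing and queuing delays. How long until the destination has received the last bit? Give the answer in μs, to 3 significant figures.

L = 13000 bits.
Transmission delay per hop = L/R = 13000/680000000 = 19.1176 μs; 3 hops → 57.3529 μs.
Propagation delays (d/s per hop): 8950, 28645.8, 23333.3 μs; sum = 60929.2 μs.
End-to-end = 61000 μs.

61000 μs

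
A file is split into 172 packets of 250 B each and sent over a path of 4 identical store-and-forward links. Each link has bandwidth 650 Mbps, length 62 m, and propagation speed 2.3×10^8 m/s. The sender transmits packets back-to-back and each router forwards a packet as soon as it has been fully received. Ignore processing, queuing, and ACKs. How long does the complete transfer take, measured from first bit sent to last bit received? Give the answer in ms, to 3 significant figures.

0.540 ms

Per-hop transmission t_tx = L/R = 2000/650000000 = 0.00307692 ms.
Per-hop propagation t_prop = 62/2.3e+08 = 0.000269565 ms.
Pipeline fill: first packet needs 4·t_tx to clear all hops; remaining 171 packets each add one t_tx.
Total = (4+172-1)·t_tx + 4·t_prop = 175·0.00307692 + 4·0.000269565 = 0.540 ms.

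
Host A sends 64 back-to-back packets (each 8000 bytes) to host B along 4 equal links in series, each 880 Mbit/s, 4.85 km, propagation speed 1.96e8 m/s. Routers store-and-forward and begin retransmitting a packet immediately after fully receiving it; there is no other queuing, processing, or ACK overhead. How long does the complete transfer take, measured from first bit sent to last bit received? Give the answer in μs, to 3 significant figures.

Per-hop transmission t_tx = L/R = 64000/880000000 = 72.7273 μs.
Per-hop propagation t_prop = 4850/196000000 = 24.7449 μs.
Pipeline fill: first packet needs 4·t_tx to clear all hops; remaining 63 packets each add one t_tx.
Total = (4+64-1)·t_tx + 4·t_prop = 67·72.7273 + 4·24.7449 = 4970 μs.

4970 μs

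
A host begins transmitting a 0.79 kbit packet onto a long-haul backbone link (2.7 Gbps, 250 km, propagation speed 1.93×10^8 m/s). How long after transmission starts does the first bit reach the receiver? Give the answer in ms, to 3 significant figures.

1.30 ms

First bit experiences only propagation delay: d/s = 250000/193000000 = 1.30 ms.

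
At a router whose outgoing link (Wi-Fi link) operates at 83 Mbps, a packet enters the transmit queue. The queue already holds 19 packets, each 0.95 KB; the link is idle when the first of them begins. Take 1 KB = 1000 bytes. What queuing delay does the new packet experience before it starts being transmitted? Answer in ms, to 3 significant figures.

Each queued packet: L/R = 7600/83000000 = 0.0915663 ms.
19 queued → 1.73976 ms.
Queuing delay = 1.74 ms.

1.74 ms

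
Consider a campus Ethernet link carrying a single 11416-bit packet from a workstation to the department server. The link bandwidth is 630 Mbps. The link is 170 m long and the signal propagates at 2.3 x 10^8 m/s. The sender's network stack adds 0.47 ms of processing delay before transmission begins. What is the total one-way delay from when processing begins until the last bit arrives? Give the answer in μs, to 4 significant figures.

488.9 μs

Transmission delay = L/R = 11416 / 630000000 = 18.1206 μs.
Propagation delay = d/s = 170 m / 2.3e+08 m/s = 0.73913 μs.
Plus processing delay 0.47 ms = 470 μs.
Total = 488.9 μs.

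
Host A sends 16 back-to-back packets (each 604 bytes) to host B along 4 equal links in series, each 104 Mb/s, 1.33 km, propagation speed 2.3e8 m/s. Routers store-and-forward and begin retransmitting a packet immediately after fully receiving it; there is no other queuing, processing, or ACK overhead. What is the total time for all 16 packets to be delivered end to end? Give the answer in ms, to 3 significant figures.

Per-hop transmission t_tx = L/R = 4832/104000000 = 0.0464615 ms.
Per-hop propagation t_prop = 1330/2.3e+08 = 0.00578261 ms.
Pipeline fill: first packet needs 4·t_tx to clear all hops; remaining 15 packets each add one t_tx.
Total = (4+16-1)·t_tx + 4·t_prop = 19·0.0464615 + 4·0.00578261 = 0.906 ms.

0.906 ms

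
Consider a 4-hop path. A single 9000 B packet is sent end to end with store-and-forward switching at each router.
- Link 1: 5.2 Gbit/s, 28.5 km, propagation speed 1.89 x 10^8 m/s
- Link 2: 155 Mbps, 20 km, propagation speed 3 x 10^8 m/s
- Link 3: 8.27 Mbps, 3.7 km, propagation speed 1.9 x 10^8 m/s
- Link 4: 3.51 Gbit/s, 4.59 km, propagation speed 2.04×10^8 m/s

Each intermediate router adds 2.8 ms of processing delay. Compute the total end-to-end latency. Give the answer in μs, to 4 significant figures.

L = 9000 × 8 = 72000 bits.
Transmission delays (L/R per hop): 13.8462, 464.516, 8706.17, 20.5128 μs; sum = 9205.04 μs.
Propagation delays (d/s per hop): 150.794, 66.6667, 19.4737, 22.5 μs; sum = 259.434 μs.
Processing at 3 router(s): 3 × 2.8 ms = 8400 μs.
End-to-end = 17860 μs.

17860 μs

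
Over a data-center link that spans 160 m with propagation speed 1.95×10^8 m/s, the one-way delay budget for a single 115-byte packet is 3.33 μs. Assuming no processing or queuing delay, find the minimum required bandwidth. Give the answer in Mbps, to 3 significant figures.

367 Mbps

L = 920 bits.
Propagation delay = 160 / 195000000 = 0.820513 μs.
Transmission budget = 3.33 − 0.820513 = 2.50949 μs.
R ≥ L / t_tx = 920 bits / 2.50949e-06 s = 367 Mbps.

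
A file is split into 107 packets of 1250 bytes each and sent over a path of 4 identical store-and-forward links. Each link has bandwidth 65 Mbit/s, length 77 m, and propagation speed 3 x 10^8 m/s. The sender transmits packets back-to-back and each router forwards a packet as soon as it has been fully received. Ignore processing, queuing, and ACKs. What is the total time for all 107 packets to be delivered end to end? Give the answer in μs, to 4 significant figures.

16920 μs

Per-hop transmission t_tx = L/R = 10000/65000000 = 153.846 μs.
Per-hop propagation t_prop = 77/300000000 = 0.256667 μs.
Pipeline fill: first packet needs 4·t_tx to clear all hops; remaining 106 packets each add one t_tx.
Total = (4+107-1)·t_tx + 4·t_prop = 110·153.846 + 4·0.256667 = 16920 μs.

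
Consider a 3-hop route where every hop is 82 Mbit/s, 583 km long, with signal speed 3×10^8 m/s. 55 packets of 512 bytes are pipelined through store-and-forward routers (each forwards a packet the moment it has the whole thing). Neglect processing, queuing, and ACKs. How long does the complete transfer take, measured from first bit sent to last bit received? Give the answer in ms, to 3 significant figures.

Per-hop transmission t_tx = L/R = 4096/82000000 = 0.0499512 ms.
Per-hop propagation t_prop = 583000/300000000 = 1.94333 ms.
Pipeline fill: first packet needs 3·t_tx to clear all hops; remaining 54 packets each add one t_tx.
Total = (3+55-1)·t_tx + 3·t_prop = 57·0.0499512 + 3·1.94333 = 8.68 ms.

8.68 ms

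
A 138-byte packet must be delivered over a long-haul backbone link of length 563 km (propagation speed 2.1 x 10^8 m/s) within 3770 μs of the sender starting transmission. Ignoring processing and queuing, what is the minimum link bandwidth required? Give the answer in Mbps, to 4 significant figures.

L = 1104 bits.
Propagation delay = 563000 / 210000000 = 2680.95 μs.
Transmission budget = 3770 − 2680.95 = 1089.05 μs.
R ≥ L / t_tx = 1104 bits / 0.00108905 s = 1.014 Mbps.

1.014 Mbps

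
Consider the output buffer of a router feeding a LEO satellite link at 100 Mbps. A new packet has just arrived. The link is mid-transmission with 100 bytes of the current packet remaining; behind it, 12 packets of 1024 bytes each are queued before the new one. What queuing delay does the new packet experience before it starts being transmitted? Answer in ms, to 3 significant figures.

Each queued packet: L/R = 8192/100000000 = 0.08192 ms.
12 queued → 0.98304 ms.
Plus remaining 800 bits of current packet: 0.008 ms.
Queuing delay = 0.991 ms.

0.991 ms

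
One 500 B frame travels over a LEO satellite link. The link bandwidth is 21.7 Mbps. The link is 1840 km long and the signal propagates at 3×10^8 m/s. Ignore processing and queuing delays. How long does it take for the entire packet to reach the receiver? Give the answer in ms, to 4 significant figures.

6.318 ms

L = 500 × 8 = 4000 bits.
Transmission delay = L/R = 4000 / 21700000 = 0.184332 ms.
Propagation delay = d/s = 1840000 m / 300000000 m/s = 6.13333 ms.
Total = 6.318 ms.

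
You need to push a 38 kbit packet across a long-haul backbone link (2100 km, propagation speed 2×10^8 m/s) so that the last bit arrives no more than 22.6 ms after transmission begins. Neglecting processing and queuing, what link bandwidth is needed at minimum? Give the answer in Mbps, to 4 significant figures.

Propagation delay = 2100000 / 200000000 = 10.5 ms.
Transmission budget = 22.6 − 10.5 = 12.1 ms.
R ≥ L / t_tx = 38000 bits / 0.0121 s = 3.140 Mbps.

3.140 Mbps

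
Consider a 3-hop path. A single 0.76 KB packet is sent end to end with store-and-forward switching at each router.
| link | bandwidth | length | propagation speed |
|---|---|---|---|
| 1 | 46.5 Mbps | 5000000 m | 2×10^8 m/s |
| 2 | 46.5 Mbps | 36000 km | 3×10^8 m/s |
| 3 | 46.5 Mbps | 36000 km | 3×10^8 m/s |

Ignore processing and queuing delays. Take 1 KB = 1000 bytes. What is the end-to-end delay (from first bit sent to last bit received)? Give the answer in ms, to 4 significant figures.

265.4 ms

L = 6080 bits.
Transmission delay per hop = L/R = 6080/46500000 = 0.130753 ms; 3 hops → 0.392258 ms.
Propagation delays (d/s per hop): 25, 120, 120 ms; sum = 265 ms.
End-to-end = 265.4 ms.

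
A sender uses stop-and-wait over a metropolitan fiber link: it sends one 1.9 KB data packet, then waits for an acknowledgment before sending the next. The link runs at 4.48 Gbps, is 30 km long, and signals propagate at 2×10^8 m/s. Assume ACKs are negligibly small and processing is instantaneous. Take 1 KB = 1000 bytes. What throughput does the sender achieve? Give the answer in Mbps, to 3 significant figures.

50.1 Mbps

t_tx = L/R = 15200/4480000000 = 3.39286e-06 s.
t_prop = 30000/200000000 = 0.00015 s; RTT = 0.0003 s.
Cycle = t_tx + RTT = 0.000303393 s.
Throughput = L / cycle = 15200 / 0.000303393 = 50.1 Mbps.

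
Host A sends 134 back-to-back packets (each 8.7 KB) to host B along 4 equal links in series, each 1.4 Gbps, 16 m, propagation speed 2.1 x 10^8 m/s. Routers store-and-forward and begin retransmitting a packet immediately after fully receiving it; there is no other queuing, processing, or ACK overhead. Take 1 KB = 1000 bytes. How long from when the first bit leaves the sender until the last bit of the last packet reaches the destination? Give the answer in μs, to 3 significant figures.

Per-hop transmission t_tx = L/R = 69600/1400000000 = 49.7143 μs.
Per-hop propagation t_prop = 16/210000000 = 0.0761905 μs.
Pipeline fill: first packet needs 4·t_tx to clear all hops; remaining 133 packets each add one t_tx.
Total = (4+134-1)·t_tx + 4·t_prop = 137·49.7143 + 4·0.0761905 = 6810 μs.

6810 μs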